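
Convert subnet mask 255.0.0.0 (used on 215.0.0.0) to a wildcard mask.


Subnet mask: 255.0.0.0
Wildcard = 255.255.255.255 - subnet mask
255 - 255 = 0
255 - 0 = 255
255 - 0 = 255
255 - 0 = 255
Wildcard: 0.255.255.255


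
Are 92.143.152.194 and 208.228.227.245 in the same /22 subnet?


Mask: 255.255.252.0
92.143.152.194 AND mask = 92.143.152.0
208.228.227.245 AND mask = 208.228.224.0
No, different subnets (92.143.152.0 vs 208.228.224.0)


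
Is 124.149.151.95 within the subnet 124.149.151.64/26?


Subnet network: 124.149.151.64
Test IP AND mask: 124.149.151.64
Yes, 124.149.151.95 is in 124.149.151.64/26


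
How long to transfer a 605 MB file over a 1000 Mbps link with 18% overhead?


Effective throughput = 1000 * (1 - 18/100) = 820.0 Mbps
File size in Mb = 605 * 8 = 4840 Mb
Time = 4840 / 820.0
Time = 5.9024 seconds


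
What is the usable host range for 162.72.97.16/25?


Network: 162.72.97.0
Broadcast: 162.72.97.127
First usable = network + 1
Last usable = broadcast - 1
Range: 162.72.97.1 to 162.72.97.126


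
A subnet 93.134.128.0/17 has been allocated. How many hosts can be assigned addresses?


Host bits = 32 - 17 = 15
Total addresses = 2^15 = 32768
Usable = total - 2 (network and broadcast)
Usable hosts: 32766


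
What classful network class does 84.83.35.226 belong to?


First octet: 84
Binary: 01010100
0xxxxxxx -> Class A (1-126)
Class A, default mask 255.0.0.0 (/8)


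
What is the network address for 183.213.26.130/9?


IP:   10110111.11010101.00011010.10000010
Mask: 11111111.10000000.00000000.00000000
AND operation:
Net:  10110111.10000000.00000000.00000000
Network: 183.128.0.0/9


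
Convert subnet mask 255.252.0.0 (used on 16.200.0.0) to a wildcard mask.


Subnet mask: 255.252.0.0
Wildcard = 255.255.255.255 - subnet mask
255 - 255 = 0
255 - 252 = 3
255 - 0 = 255
255 - 0 = 255
Wildcard: 0.3.255.255


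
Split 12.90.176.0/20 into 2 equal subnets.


New prefix = 20 + 1 = 21
Each subnet has 2048 addresses
  12.90.176.0/21
  12.90.184.0/21
Subnets: 12.90.176.0/21, 12.90.184.0/21


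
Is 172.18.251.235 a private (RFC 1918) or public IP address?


RFC 1918 private ranges:
  10.0.0.0/8 (10.0.0.0 - 10.255.255.255)
  172.16.0.0/12 (172.16.0.0 - 172.31.255.255)
  192.168.0.0/16 (192.168.0.0 - 192.168.255.255)
Private (in 172.16.0.0/12)


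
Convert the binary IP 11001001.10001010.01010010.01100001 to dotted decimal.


11001001 = 201
10001010 = 138
01010010 = 82
01100001 = 97
IP: 201.138.82.97


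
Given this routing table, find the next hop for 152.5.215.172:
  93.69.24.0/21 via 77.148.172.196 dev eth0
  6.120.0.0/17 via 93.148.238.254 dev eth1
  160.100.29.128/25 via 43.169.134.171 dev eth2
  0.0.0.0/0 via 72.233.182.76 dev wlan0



Longest prefix match for 152.5.215.172:
  /21 93.69.24.0: no
  /17 6.120.0.0: no
  /25 160.100.29.128: no
  /0 0.0.0.0: MATCH
Selected: next-hop 72.233.182.76 via wlan0 (matched /0)


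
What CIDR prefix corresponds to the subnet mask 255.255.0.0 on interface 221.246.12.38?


Binary: 11111111.11111111.00000000.00000000
Count leading 1s
Prefix: /16


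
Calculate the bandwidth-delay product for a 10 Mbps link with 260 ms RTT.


BDP = bandwidth * RTT
= 10 Mbps * 260 ms
= 10 * 1e6 * 260 / 1000 bits
= 2600000 bits
= 325000 bytes
= 317.3828 KB
BDP = 2600000 bits (325000 bytes)


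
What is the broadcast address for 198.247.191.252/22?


Network: 198.247.188.0/22
Host bits = 10
Set all host bits to 1:
Broadcast: 198.247.191.255


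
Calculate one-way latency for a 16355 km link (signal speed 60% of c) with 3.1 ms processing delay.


Speed = 0.6 * 3e5 km/s = 180000 km/s
Propagation delay = 16355 / 180000 = 0.0909 s = 90.8611 ms
Processing delay = 3.1 ms
Total one-way latency = 93.9611 ms


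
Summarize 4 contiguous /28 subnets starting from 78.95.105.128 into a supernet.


Original prefix: /28
Number of subnets: 4 = 2^2
New prefix = 28 - 2 = 26
Supernet: 78.95.105.128/26


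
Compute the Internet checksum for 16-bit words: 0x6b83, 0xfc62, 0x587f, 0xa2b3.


Sum all words (with carry folding):
+ 0x6b83 = 0x6b83
+ 0xfc62 = 0x67e6
+ 0x587f = 0xc065
+ 0xa2b3 = 0x6319
One's complement: ~0x6319
Checksum = 0x9ce6


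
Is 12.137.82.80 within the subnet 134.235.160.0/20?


Subnet network: 134.235.160.0
Test IP AND mask: 12.137.80.0
No, 12.137.82.80 is not in 134.235.160.0/20


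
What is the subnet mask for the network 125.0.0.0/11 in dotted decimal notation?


/11 means 11 network bits, 21 host bits
Binary: 11111111111000000000000000000000
Mask: 255.224.0.0


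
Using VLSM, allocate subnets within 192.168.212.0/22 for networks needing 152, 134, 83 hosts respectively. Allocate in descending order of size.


152 hosts -> /24 (254 usable): 192.168.212.0/24
134 hosts -> /24 (254 usable): 192.168.213.0/24
83 hosts -> /25 (126 usable): 192.168.214.0/25
Allocation: 192.168.212.0/24 (152 hosts, 254 usable); 192.168.213.0/24 (134 hosts, 254 usable); 192.168.214.0/25 (83 hosts, 126 usable)


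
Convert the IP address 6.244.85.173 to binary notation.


6 = 00000110
244 = 11110100
85 = 01010101
173 = 10101101
Binary: 00000110.11110100.01010101.10101101


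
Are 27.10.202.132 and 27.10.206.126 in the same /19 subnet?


Mask: 255.255.224.0
27.10.202.132 AND mask = 27.10.192.0
27.10.206.126 AND mask = 27.10.192.0
Yes, same subnet (27.10.192.0)


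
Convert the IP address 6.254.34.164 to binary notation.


6 = 00000110
254 = 11111110
34 = 00100010
164 = 10100100
Binary: 00000110.11111110.00100010.10100100


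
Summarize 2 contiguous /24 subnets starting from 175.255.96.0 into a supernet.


Original prefix: /24
Number of subnets: 2 = 2^1
New prefix = 24 - 1 = 23
Supernet: 175.255.96.0/23


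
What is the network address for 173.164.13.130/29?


IP:   10101101.10100100.00001101.10000010
Mask: 11111111.11111111.11111111.11111000
AND operation:
Net:  10101101.10100100.00001101.10000000
Network: 173.164.13.128/29


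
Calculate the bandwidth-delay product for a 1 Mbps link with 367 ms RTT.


BDP = bandwidth * RTT
= 1 Mbps * 367 ms
= 1 * 1e6 * 367 / 1000 bits
= 367000 bits
= 45875 bytes
= 44.7998 KB
BDP = 367000 bits (45875 bytes)


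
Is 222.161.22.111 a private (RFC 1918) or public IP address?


RFC 1918 private ranges:
  10.0.0.0/8 (10.0.0.0 - 10.255.255.255)
  172.16.0.0/12 (172.16.0.0 - 172.31.255.255)
  192.168.0.0/16 (192.168.0.0 - 192.168.255.255)
Public (not in any RFC 1918 range)


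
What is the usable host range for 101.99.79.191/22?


Network: 101.99.76.0
Broadcast: 101.99.79.255
First usable = network + 1
Last usable = broadcast - 1
Range: 101.99.76.1 to 101.99.79.254


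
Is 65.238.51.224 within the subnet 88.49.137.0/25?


Subnet network: 88.49.137.0
Test IP AND mask: 65.238.51.128
No, 65.238.51.224 is not in 88.49.137.0/25


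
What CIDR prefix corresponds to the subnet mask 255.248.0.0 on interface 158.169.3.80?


Binary: 11111111.11111000.00000000.00000000
Count leading 1s
Prefix: /13


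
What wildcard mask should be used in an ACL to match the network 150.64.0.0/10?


Subnet mask: 255.192.0.0
Wildcard = 255.255.255.255 - subnet mask
255 - 255 = 0
255 - 192 = 63
255 - 0 = 255
255 - 0 = 255
Wildcard: 0.63.255.255


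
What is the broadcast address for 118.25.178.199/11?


Network: 118.0.0.0/11
Host bits = 21
Set all host bits to 1:
Broadcast: 118.31.255.255


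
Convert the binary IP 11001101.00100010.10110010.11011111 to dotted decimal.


11001101 = 205
00100010 = 34
10110010 = 178
11011111 = 223
IP: 205.34.178.223


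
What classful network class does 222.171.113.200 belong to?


First octet: 222
Binary: 11011110
110xxxxx -> Class C (192-223)
Class C, default mask 255.255.255.0 (/24)


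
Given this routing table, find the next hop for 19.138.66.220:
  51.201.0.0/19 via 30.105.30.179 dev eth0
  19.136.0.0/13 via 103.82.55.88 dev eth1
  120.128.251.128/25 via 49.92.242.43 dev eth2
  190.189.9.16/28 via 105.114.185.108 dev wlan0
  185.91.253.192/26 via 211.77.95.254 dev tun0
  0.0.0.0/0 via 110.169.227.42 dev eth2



Longest prefix match for 19.138.66.220:
  /19 51.201.0.0: no
  /13 19.136.0.0: MATCH
  /25 120.128.251.128: no
  /28 190.189.9.16: no
  /26 185.91.253.192: no
  /0 0.0.0.0: MATCH
Selected: next-hop 103.82.55.88 via eth1 (matched /13)


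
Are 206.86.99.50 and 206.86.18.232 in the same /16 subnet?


Mask: 255.255.0.0
206.86.99.50 AND mask = 206.86.0.0
206.86.18.232 AND mask = 206.86.0.0
Yes, same subnet (206.86.0.0)


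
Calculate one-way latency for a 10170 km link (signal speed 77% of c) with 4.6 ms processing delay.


Speed = 0.77 * 3e5 km/s = 231000 km/s
Propagation delay = 10170 / 231000 = 0.044 s = 44.026 ms
Processing delay = 4.6 ms
Total one-way latency = 48.626 ms


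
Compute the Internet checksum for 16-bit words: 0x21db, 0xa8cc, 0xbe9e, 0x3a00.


Sum all words (with carry folding):
+ 0x21db = 0x21db
+ 0xa8cc = 0xcaa7
+ 0xbe9e = 0x8946
+ 0x3a00 = 0xc346
One's complement: ~0xc346
Checksum = 0x3cb9


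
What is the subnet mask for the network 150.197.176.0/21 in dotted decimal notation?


/21 means 21 network bits, 11 host bits
Binary: 11111111111111111111100000000000
Mask: 255.255.248.0


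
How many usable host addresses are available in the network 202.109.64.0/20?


Host bits = 32 - 20 = 12
Total addresses = 2^12 = 4096
Usable = total - 2 (network and broadcast)
Usable hosts: 4094


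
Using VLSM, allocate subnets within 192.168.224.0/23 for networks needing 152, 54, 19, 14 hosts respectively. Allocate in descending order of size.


152 hosts -> /24 (254 usable): 192.168.224.0/24
54 hosts -> /26 (62 usable): 192.168.225.0/26
19 hosts -> /27 (30 usable): 192.168.225.64/27
14 hosts -> /28 (14 usable): 192.168.225.96/28
Allocation: 192.168.224.0/24 (152 hosts, 254 usable); 192.168.225.0/26 (54 hosts, 62 usable); 192.168.225.64/27 (19 hosts, 30 usable); 192.168.225.96/28 (14 hosts, 14 usable)


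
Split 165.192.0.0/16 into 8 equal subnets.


New prefix = 16 + 3 = 19
Each subnet has 8192 addresses
  165.192.0.0/19
  165.192.32.0/19
  165.192.64.0/19
  165.192.96.0/19
  165.192.128.0/19
  165.192.160.0/19
  165.192.192.0/19
  165.192.224.0/19
Subnets: 165.192.0.0/19, 165.192.32.0/19, 165.192.64.0/19, 165.192.96.0/19, 165.192.128.0/19, 165.192.160.0/19, 165.192.192.0/19, 165.192.224.0/19


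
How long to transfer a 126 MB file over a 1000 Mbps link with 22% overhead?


Effective throughput = 1000 * (1 - 22/100) = 780 Mbps
File size in Mb = 126 * 8 = 1008 Mb
Time = 1008 / 780
Time = 1.2923 seconds


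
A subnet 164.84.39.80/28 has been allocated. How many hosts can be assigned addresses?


Host bits = 32 - 28 = 4
Total addresses = 2^4 = 16
Usable = total - 2 (network and broadcast)
Usable hosts: 14


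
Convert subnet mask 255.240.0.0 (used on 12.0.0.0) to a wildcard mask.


Subnet mask: 255.240.0.0
Wildcard = 255.255.255.255 - subnet mask
255 - 255 = 0
255 - 240 = 15
255 - 0 = 255
255 - 0 = 255
Wildcard: 0.15.255.255


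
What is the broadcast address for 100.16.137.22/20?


Network: 100.16.128.0/20
Host bits = 12
Set all host bits to 1:
Broadcast: 100.16.143.255


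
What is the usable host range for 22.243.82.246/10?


Network: 22.192.0.0
Broadcast: 22.255.255.255
First usable = network + 1
Last usable = broadcast - 1
Range: 22.192.0.1 to 22.255.255.254


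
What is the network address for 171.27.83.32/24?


IP:   10101011.00011011.01010011.00100000
Mask: 11111111.11111111.11111111.00000000
AND operation:
Net:  10101011.00011011.01010011.00000000
Network: 171.27.83.0/24


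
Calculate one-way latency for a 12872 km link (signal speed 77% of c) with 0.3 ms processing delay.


Speed = 0.77 * 3e5 km/s = 231000 km/s
Propagation delay = 12872 / 231000 = 0.0557 s = 55.7229 ms
Processing delay = 0.3 ms
Total one-way latency = 56.0229 ms


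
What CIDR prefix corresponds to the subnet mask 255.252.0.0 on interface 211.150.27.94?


Binary: 11111111.11111100.00000000.00000000
Count leading 1s
Prefix: /14


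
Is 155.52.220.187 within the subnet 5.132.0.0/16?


Subnet network: 5.132.0.0
Test IP AND mask: 155.52.0.0
No, 155.52.220.187 is not in 5.132.0.0/16


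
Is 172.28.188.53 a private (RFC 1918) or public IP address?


RFC 1918 private ranges:
  10.0.0.0/8 (10.0.0.0 - 10.255.255.255)
  172.16.0.0/12 (172.16.0.0 - 172.31.255.255)
  192.168.0.0/16 (192.168.0.0 - 192.168.255.255)
Private (in 172.16.0.0/12)


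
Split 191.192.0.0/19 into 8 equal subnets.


New prefix = 19 + 3 = 22
Each subnet has 1024 addresses
  191.192.0.0/22
  191.192.4.0/22
  191.192.8.0/22
  191.192.12.0/22
  191.192.16.0/22
  191.192.20.0/22
  191.192.24.0/22
  191.192.28.0/22
Subnets: 191.192.0.0/22, 191.192.4.0/22, 191.192.8.0/22, 191.192.12.0/22, 191.192.16.0/22, 191.192.20.0/22, 191.192.24.0/22, 191.192.28.0/22


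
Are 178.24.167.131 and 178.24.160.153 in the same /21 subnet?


Mask: 255.255.248.0
178.24.167.131 AND mask = 178.24.160.0
178.24.160.153 AND mask = 178.24.160.0
Yes, same subnet (178.24.160.0)


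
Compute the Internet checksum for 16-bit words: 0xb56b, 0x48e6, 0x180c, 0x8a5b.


Sum all words (with carry folding):
+ 0xb56b = 0xb56b
+ 0x48e6 = 0xfe51
+ 0x180c = 0x165e
+ 0x8a5b = 0xa0b9
One's complement: ~0xa0b9
Checksum = 0x5f46


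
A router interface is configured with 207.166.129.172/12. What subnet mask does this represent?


/12 means 12 network bits, 20 host bits
Binary: 11111111111100000000000000000000
Mask: 255.240.0.0


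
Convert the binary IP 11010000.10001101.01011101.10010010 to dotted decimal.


11010000 = 208
10001101 = 141
01011101 = 93
10010010 = 146
IP: 208.141.93.146


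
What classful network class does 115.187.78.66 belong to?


First octet: 115
Binary: 01110011
0xxxxxxx -> Class A (1-126)
Class A, default mask 255.0.0.0 (/8)


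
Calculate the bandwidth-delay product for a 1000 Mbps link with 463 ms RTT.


BDP = bandwidth * RTT
= 1000 Mbps * 463 ms
= 1000 * 1e6 * 463 / 1000 bits
= 463000000 bits
= 57875000 bytes
= 56518.5547 KB
BDP = 463000000 bits (57875000 bytes)


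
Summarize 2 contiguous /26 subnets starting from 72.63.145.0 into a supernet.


Original prefix: /26
Number of subnets: 2 = 2^1
New prefix = 26 - 1 = 25
Supernet: 72.63.145.0/25


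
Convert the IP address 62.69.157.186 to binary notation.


62 = 00111110
69 = 01000101
157 = 10011101
186 = 10111010
Binary: 00111110.01000101.10011101.10111010


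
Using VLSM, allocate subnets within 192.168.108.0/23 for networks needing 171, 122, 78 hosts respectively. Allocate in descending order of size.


171 hosts -> /24 (254 usable): 192.168.108.0/24
122 hosts -> /25 (126 usable): 192.168.109.0/25
78 hosts -> /25 (126 usable): 192.168.109.128/25
Allocation: 192.168.108.0/24 (171 hosts, 254 usable); 192.168.109.0/25 (122 hosts, 126 usable); 192.168.109.128/25 (78 hosts, 126 usable)


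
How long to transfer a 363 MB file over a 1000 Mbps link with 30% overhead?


Effective throughput = 1000 * (1 - 30/100) = 700 Mbps
File size in Mb = 363 * 8 = 2904 Mb
Time = 2904 / 700
Time = 4.1486 seconds


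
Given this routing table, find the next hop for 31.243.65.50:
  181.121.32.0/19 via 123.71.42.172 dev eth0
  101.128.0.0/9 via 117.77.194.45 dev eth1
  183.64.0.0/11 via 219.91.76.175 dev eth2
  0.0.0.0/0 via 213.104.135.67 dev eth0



Longest prefix match for 31.243.65.50:
  /19 181.121.32.0: no
  /9 101.128.0.0: no
  /11 183.64.0.0: no
  /0 0.0.0.0: MATCH
Selected: next-hop 213.104.135.67 via eth0 (matched /0)


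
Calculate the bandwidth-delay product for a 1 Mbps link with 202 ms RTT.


BDP = bandwidth * RTT
= 1 Mbps * 202 ms
= 1 * 1e6 * 202 / 1000 bits
= 202000 bits
= 25250 bytes
= 24.6582 KB
BDP = 202000 bits (25250 bytes)


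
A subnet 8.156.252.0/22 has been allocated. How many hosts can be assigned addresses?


Host bits = 32 - 22 = 10
Total addresses = 2^10 = 1024
Usable = total - 2 (network and broadcast)
Usable hosts: 1022


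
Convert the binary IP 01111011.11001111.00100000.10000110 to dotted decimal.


01111011 = 123
11001111 = 207
00100000 = 32
10000110 = 134
IP: 123.207.32.134


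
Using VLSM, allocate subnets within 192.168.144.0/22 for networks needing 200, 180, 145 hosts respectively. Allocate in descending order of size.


200 hosts -> /24 (254 usable): 192.168.144.0/24
180 hosts -> /24 (254 usable): 192.168.145.0/24
145 hosts -> /24 (254 usable): 192.168.146.0/24
Allocation: 192.168.144.0/24 (200 hosts, 254 usable); 192.168.145.0/24 (180 hosts, 254 usable); 192.168.146.0/24 (145 hosts, 254 usable)


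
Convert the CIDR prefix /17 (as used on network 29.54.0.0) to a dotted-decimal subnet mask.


/17 means 17 network bits, 15 host bits
Binary: 11111111111111111000000000000000
Mask: 255.255.128.0


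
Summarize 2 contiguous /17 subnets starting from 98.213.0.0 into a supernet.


Original prefix: /17
Number of subnets: 2 = 2^1
New prefix = 17 - 1 = 16
Supernet: 98.213.0.0/16


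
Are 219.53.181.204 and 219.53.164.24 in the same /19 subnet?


Mask: 255.255.224.0
219.53.181.204 AND mask = 219.53.160.0
219.53.164.24 AND mask = 219.53.160.0
Yes, same subnet (219.53.160.0)


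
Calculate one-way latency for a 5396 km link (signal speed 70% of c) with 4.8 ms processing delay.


Speed = 0.7 * 3e5 km/s = 210000 km/s
Propagation delay = 5396 / 210000 = 0.0257 s = 25.6952 ms
Processing delay = 4.8 ms
Total one-way latency = 30.4952 ms


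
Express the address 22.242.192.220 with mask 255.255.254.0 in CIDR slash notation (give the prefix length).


Binary: 11111111.11111111.11111110.00000000
Count leading 1s
Prefix: /23


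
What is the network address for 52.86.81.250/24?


IP:   00110100.01010110.01010001.11111010
Mask: 11111111.11111111.11111111.00000000
AND operation:
Net:  00110100.01010110.01010001.00000000
Network: 52.86.81.0/24


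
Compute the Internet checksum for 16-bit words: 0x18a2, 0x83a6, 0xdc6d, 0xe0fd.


Sum all words (with carry folding):
+ 0x18a2 = 0x18a2
+ 0x83a6 = 0x9c48
+ 0xdc6d = 0x78b6
+ 0xe0fd = 0x59b4
One's complement: ~0x59b4
Checksum = 0xa64b


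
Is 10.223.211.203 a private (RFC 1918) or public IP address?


RFC 1918 private ranges:
  10.0.0.0/8 (10.0.0.0 - 10.255.255.255)
  172.16.0.0/12 (172.16.0.0 - 172.31.255.255)
  192.168.0.0/16 (192.168.0.0 - 192.168.255.255)
Private (in 10.0.0.0/8)


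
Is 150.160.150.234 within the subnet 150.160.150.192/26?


Subnet network: 150.160.150.192
Test IP AND mask: 150.160.150.192
Yes, 150.160.150.234 is in 150.160.150.192/26


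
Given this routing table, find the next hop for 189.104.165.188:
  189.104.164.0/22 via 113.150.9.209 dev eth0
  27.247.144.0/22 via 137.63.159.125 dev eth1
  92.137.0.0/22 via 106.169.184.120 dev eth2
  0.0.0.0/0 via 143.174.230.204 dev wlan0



Longest prefix match for 189.104.165.188:
  /22 189.104.164.0: MATCH
  /22 27.247.144.0: no
  /22 92.137.0.0: no
  /0 0.0.0.0: MATCH
Selected: next-hop 113.150.9.209 via eth0 (matched /22)


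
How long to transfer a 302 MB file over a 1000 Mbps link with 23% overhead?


Effective throughput = 1000 * (1 - 23/100) = 770 Mbps
File size in Mb = 302 * 8 = 2416 Mb
Time = 2416 / 770
Time = 3.1377 seconds


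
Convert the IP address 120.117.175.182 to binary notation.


120 = 01111000
117 = 01110101
175 = 10101111
182 = 10110110
Binary: 01111000.01110101.10101111.10110110


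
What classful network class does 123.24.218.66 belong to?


First octet: 123
Binary: 01111011
0xxxxxxx -> Class A (1-126)
Class A, default mask 255.0.0.0 (/8)


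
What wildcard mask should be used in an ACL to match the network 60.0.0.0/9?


Subnet mask: 255.128.0.0
Wildcard = 255.255.255.255 - subnet mask
255 - 255 = 0
255 - 128 = 127
255 - 0 = 255
255 - 0 = 255
Wildcard: 0.127.255.255


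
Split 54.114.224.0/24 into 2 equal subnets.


New prefix = 24 + 1 = 25
Each subnet has 128 addresses
  54.114.224.0/25
  54.114.224.128/25
Subnets: 54.114.224.0/25, 54.114.224.128/25


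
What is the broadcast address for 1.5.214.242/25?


Network: 1.5.214.128/25
Host bits = 7
Set all host bits to 1:
Broadcast: 1.5.214.255


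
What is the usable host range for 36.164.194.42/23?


Network: 36.164.194.0
Broadcast: 36.164.195.255
First usable = network + 1
Last usable = broadcast - 1
Range: 36.164.194.1 to 36.164.195.254


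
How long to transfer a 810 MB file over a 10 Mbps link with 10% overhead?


Effective throughput = 10 * (1 - 10/100) = 9 Mbps
File size in Mb = 810 * 8 = 6480 Mb
Time = 6480 / 9
Time = 720 seconds


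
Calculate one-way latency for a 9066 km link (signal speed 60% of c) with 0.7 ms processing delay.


Speed = 0.6 * 3e5 km/s = 180000 km/s
Propagation delay = 9066 / 180000 = 0.0504 s = 50.3667 ms
Processing delay = 0.7 ms
Total one-way latency = 51.0667 ms


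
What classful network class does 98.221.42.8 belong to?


First octet: 98
Binary: 01100010
0xxxxxxx -> Class A (1-126)
Class A, default mask 255.0.0.0 (/8)


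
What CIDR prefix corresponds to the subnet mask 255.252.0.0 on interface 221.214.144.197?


Binary: 11111111.11111100.00000000.00000000
Count leading 1s
Prefix: /14


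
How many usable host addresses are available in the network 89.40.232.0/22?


Host bits = 32 - 22 = 10
Total addresses = 2^10 = 1024
Usable = total - 2 (network and broadcast)
Usable hosts: 1022


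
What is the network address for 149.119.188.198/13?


IP:   10010101.01110111.10111100.11000110
Mask: 11111111.11111000.00000000.00000000
AND operation:
Net:  10010101.01110000.00000000.00000000
Network: 149.112.0.0/13


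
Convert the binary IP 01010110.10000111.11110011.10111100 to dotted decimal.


01010110 = 86
10000111 = 135
11110011 = 243
10111100 = 188
IP: 86.135.243.188


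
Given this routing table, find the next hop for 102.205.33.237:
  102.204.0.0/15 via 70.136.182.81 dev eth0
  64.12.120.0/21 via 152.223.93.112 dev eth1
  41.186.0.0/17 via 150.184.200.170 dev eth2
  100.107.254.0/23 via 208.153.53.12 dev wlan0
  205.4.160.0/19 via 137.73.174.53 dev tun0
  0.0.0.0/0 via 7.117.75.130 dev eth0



Longest prefix match for 102.205.33.237:
  /15 102.204.0.0: MATCH
  /21 64.12.120.0: no
  /17 41.186.0.0: no
  /23 100.107.254.0: no
  /19 205.4.160.0: no
  /0 0.0.0.0: MATCH
Selected: next-hop 70.136.182.81 via eth0 (matched /15)


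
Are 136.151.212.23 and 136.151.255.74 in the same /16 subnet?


Mask: 255.255.0.0
136.151.212.23 AND mask = 136.151.0.0
136.151.255.74 AND mask = 136.151.0.0
Yes, same subnet (136.151.0.0)


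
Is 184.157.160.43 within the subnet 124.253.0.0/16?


Subnet network: 124.253.0.0
Test IP AND mask: 184.157.0.0
No, 184.157.160.43 is not in 124.253.0.0/16


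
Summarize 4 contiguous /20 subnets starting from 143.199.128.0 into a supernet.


Original prefix: /20
Number of subnets: 4 = 2^2
New prefix = 20 - 2 = 18
Supernet: 143.199.128.0/18


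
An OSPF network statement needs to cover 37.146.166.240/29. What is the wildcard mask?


Subnet mask: 255.255.255.248
Wildcard = 255.255.255.255 - subnet mask
255 - 255 = 0
255 - 255 = 0
255 - 255 = 0
255 - 248 = 7
Wildcard: 0.0.0.7


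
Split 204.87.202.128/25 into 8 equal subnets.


New prefix = 25 + 3 = 28
Each subnet has 16 addresses
  204.87.202.128/28
  204.87.202.144/28
  204.87.202.160/28
  204.87.202.176/28
  204.87.202.192/28
  204.87.202.208/28
  204.87.202.224/28
  204.87.202.240/28
Subnets: 204.87.202.128/28, 204.87.202.144/28, 204.87.202.160/28, 204.87.202.176/28, 204.87.202.192/28, 204.87.202.208/28, 204.87.202.224/28, 204.87.202.240/28


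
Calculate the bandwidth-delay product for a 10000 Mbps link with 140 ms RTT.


BDP = bandwidth * RTT
= 10000 Mbps * 140 ms
= 10000 * 1e6 * 140 / 1000 bits
= 1400000000 bits
= 175000000 bytes
= 170898.4375 KB
BDP = 1400000000 bits (175000000 bytes)


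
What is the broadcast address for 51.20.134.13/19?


Network: 51.20.128.0/19
Host bits = 13
Set all host bits to 1:
Broadcast: 51.20.159.255


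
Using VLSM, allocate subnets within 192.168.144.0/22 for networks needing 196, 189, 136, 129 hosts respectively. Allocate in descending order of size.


196 hosts -> /24 (254 usable): 192.168.144.0/24
189 hosts -> /24 (254 usable): 192.168.145.0/24
136 hosts -> /24 (254 usable): 192.168.146.0/24
129 hosts -> /24 (254 usable): 192.168.147.0/24
Allocation: 192.168.144.0/24 (196 hosts, 254 usable); 192.168.145.0/24 (189 hosts, 254 usable); 192.168.146.0/24 (136 hosts, 254 usable); 192.168.147.0/24 (129 hosts, 254 usable)


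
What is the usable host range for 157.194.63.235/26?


Network: 157.194.63.192
Broadcast: 157.194.63.255
First usable = network + 1
Last usable = broadcast - 1
Range: 157.194.63.193 to 157.194.63.254


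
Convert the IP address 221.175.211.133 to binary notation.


221 = 11011101
175 = 10101111
211 = 11010011
133 = 10000101
Binary: 11011101.10101111.11010011.10000101


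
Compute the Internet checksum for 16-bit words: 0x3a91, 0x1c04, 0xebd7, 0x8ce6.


Sum all words (with carry folding):
+ 0x3a91 = 0x3a91
+ 0x1c04 = 0x5695
+ 0xebd7 = 0x426d
+ 0x8ce6 = 0xcf53
One's complement: ~0xcf53
Checksum = 0x30ac


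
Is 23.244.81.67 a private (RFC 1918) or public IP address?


RFC 1918 private ranges:
  10.0.0.0/8 (10.0.0.0 - 10.255.255.255)
  172.16.0.0/12 (172.16.0.0 - 172.31.255.255)
  192.168.0.0/16 (192.168.0.0 - 192.168.255.255)
Public (not in any RFC 1918 range)


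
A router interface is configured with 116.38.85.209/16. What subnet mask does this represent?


/16 means 16 network bits, 16 host bits
Binary: 11111111111111110000000000000000
Mask: 255.255.0.0


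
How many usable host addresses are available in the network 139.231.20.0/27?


Host bits = 32 - 27 = 5
Total addresses = 2^5 = 32
Usable = total - 2 (network and broadcast)
Usable hosts: 30


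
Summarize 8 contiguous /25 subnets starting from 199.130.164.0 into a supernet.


Original prefix: /25
Number of subnets: 8 = 2^3
New prefix = 25 - 3 = 22
Supernet: 199.130.164.0/22


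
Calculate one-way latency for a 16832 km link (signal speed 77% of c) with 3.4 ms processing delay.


Speed = 0.77 * 3e5 km/s = 231000 km/s
Propagation delay = 16832 / 231000 = 0.0729 s = 72.8658 ms
Processing delay = 3.4 ms
Total one-way latency = 76.2658 ms


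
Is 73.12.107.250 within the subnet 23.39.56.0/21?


Subnet network: 23.39.56.0
Test IP AND mask: 73.12.104.0
No, 73.12.107.250 is not in 23.39.56.0/21


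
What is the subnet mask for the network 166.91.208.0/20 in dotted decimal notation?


/20 means 20 network bits, 12 host bits
Binary: 11111111111111111111000000000000
Mask: 255.255.240.0


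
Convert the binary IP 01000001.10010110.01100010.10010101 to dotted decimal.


01000001 = 65
10010110 = 150
01100010 = 98
10010101 = 149
IP: 65.150.98.149


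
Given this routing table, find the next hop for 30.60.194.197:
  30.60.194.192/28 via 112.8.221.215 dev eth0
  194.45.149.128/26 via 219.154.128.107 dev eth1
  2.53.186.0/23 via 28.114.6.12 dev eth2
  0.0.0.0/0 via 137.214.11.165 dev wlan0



Longest prefix match for 30.60.194.197:
  /28 30.60.194.192: MATCH
  /26 194.45.149.128: no
  /23 2.53.186.0: no
  /0 0.0.0.0: MATCH
Selected: next-hop 112.8.221.215 via eth0 (matched /28)


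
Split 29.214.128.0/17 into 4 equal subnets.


New prefix = 17 + 2 = 19
Each subnet has 8192 addresses
  29.214.128.0/19
  29.214.160.0/19
  29.214.192.0/19
  29.214.224.0/19
Subnets: 29.214.128.0/19, 29.214.160.0/19, 29.214.192.0/19, 29.214.224.0/19


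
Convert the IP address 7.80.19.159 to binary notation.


7 = 00000111
80 = 01010000
19 = 00010011
159 = 10011111
Binary: 00000111.01010000.00010011.10011111


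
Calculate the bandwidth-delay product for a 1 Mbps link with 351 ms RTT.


BDP = bandwidth * RTT
= 1 Mbps * 351 ms
= 1 * 1e6 * 351 / 1000 bits
= 351000 bits
= 43875 bytes
= 42.8467 KB
BDP = 351000 bits (43875 bytes)


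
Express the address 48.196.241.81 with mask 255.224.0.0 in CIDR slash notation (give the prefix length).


Binary: 11111111.11100000.00000000.00000000
Count leading 1s
Prefix: /11


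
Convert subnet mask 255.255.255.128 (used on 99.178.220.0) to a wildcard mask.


Subnet mask: 255.255.255.128
Wildcard = 255.255.255.255 - subnet mask
255 - 255 = 0
255 - 255 = 0
255 - 255 = 0
255 - 128 = 127
Wildcard: 0.0.0.127


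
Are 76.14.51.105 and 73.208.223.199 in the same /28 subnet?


Mask: 255.255.255.240
76.14.51.105 AND mask = 76.14.51.96
73.208.223.199 AND mask = 73.208.223.192
No, different subnets (76.14.51.96 vs 73.208.223.192)


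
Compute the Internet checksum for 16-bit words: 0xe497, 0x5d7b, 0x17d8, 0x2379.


Sum all words (with carry folding):
+ 0xe497 = 0xe497
+ 0x5d7b = 0x4213
+ 0x17d8 = 0x59eb
+ 0x2379 = 0x7d64
One's complement: ~0x7d64
Checksum = 0x829b


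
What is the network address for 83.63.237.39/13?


IP:   01010011.00111111.11101101.00100111
Mask: 11111111.11111000.00000000.00000000
AND operation:
Net:  01010011.00111000.00000000.00000000
Network: 83.56.0.0/13


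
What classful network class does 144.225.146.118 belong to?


First octet: 144
Binary: 10010000
10xxxxxx -> Class B (128-191)
Class B, default mask 255.255.0.0 (/16)


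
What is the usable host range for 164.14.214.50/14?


Network: 164.12.0.0
Broadcast: 164.15.255.255
First usable = network + 1
Last usable = broadcast - 1
Range: 164.12.0.1 to 164.15.255.254


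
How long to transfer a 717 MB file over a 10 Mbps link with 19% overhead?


Effective throughput = 10 * (1 - 19/100) = 8.1 Mbps
File size in Mb = 717 * 8 = 5736 Mb
Time = 5736 / 8.1
Time = 708.1481 seconds


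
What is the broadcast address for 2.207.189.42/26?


Network: 2.207.189.0/26
Host bits = 6
Set all host bits to 1:
Broadcast: 2.207.189.63


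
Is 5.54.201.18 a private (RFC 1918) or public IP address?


RFC 1918 private ranges:
  10.0.0.0/8 (10.0.0.0 - 10.255.255.255)
  172.16.0.0/12 (172.16.0.0 - 172.31.255.255)
  192.168.0.0/16 (192.168.0.0 - 192.168.255.255)
Public (not in any RFC 1918 range)


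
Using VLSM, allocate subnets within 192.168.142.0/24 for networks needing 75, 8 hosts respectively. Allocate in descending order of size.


75 hosts -> /25 (126 usable): 192.168.142.0/25
8 hosts -> /28 (14 usable): 192.168.142.128/28
Allocation: 192.168.142.0/25 (75 hosts, 126 usable); 192.168.142.128/28 (8 hosts, 14 usable)


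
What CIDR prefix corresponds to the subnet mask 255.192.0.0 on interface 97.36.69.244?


Binary: 11111111.11000000.00000000.00000000
Count leading 1s
Prefix: /10


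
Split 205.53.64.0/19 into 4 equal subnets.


New prefix = 19 + 2 = 21
Each subnet has 2048 addresses
  205.53.64.0/21
  205.53.72.0/21
  205.53.80.0/21
  205.53.88.0/21
Subnets: 205.53.64.0/21, 205.53.72.0/21, 205.53.80.0/21, 205.53.88.0/21


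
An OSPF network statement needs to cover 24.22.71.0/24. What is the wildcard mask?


Subnet mask: 255.255.255.0
Wildcard = 255.255.255.255 - subnet mask
255 - 255 = 0
255 - 255 = 0
255 - 255 = 0
255 - 0 = 255
Wildcard: 0.0.0.255


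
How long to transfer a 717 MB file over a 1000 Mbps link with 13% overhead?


Effective throughput = 1000 * (1 - 13/100) = 870 Mbps
File size in Mb = 717 * 8 = 5736 Mb
Time = 5736 / 870
Time = 6.5931 seconds


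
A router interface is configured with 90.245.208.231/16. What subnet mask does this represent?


/16 means 16 network bits, 16 host bits
Binary: 11111111111111110000000000000000
Mask: 255.255.0.0


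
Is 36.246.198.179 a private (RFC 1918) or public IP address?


RFC 1918 private ranges:
  10.0.0.0/8 (10.0.0.0 - 10.255.255.255)
  172.16.0.0/12 (172.16.0.0 - 172.31.255.255)
  192.168.0.0/16 (192.168.0.0 - 192.168.255.255)
Public (not in any RFC 1918 range)


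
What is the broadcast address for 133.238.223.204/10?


Network: 133.192.0.0/10
Host bits = 22
Set all host bits to 1:
Broadcast: 133.255.255.255


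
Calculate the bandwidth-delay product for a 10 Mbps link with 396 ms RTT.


BDP = bandwidth * RTT
= 10 Mbps * 396 ms
= 10 * 1e6 * 396 / 1000 bits
= 3960000 bits
= 495000 bytes
= 483.3984 KB
BDP = 3960000 bits (495000 bytes)


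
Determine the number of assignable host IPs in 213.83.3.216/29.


Host bits = 32 - 29 = 3
Total addresses = 2^3 = 8
Usable = total - 2 (network and broadcast)
Usable hosts: 6


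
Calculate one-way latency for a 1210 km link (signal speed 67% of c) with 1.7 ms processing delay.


Speed = 0.67 * 3e5 km/s = 201000 km/s
Propagation delay = 1210 / 201000 = 0.006 s = 6.0199 ms
Processing delay = 1.7 ms
Total one-way latency = 7.7199 ms


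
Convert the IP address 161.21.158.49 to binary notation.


161 = 10100001
21 = 00010101
158 = 10011110
49 = 00110001
Binary: 10100001.00010101.10011110.00110001


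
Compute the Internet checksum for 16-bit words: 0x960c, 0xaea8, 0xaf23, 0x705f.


Sum all words (with carry folding):
+ 0x960c = 0x960c
+ 0xaea8 = 0x44b5
+ 0xaf23 = 0xf3d8
+ 0x705f = 0x6438
One's complement: ~0x6438
Checksum = 0x9bc7


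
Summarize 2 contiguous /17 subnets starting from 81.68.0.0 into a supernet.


Original prefix: /17
Number of subnets: 2 = 2^1
New prefix = 17 - 1 = 16
Supernet: 81.68.0.0/16


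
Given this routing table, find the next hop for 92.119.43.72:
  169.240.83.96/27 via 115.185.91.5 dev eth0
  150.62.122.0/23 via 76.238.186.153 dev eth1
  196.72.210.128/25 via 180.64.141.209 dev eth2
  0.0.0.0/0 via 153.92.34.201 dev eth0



Longest prefix match for 92.119.43.72:
  /27 169.240.83.96: no
  /23 150.62.122.0: no
  /25 196.72.210.128: no
  /0 0.0.0.0: MATCH
Selected: next-hop 153.92.34.201 via eth0 (matched /0)


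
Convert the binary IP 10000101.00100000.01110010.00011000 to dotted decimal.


10000101 = 133
00100000 = 32
01110010 = 114
00011000 = 24
IP: 133.32.114.24


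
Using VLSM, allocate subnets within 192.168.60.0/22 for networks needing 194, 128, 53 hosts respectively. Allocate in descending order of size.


194 hosts -> /24 (254 usable): 192.168.60.0/24
128 hosts -> /24 (254 usable): 192.168.61.0/24
53 hosts -> /26 (62 usable): 192.168.62.0/26
Allocation: 192.168.60.0/24 (194 hosts, 254 usable); 192.168.61.0/24 (128 hosts, 254 usable); 192.168.62.0/26 (53 hosts, 62 usable)


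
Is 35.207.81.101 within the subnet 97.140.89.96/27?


Subnet network: 97.140.89.96
Test IP AND mask: 35.207.81.96
No, 35.207.81.101 is not in 97.140.89.96/27


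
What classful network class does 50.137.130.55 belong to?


First octet: 50
Binary: 00110010
0xxxxxxx -> Class A (1-126)
Class A, default mask 255.0.0.0 (/8)


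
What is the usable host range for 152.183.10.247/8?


Network: 152.0.0.0
Broadcast: 152.255.255.255
First usable = network + 1
Last usable = broadcast - 1
Range: 152.0.0.1 to 152.255.255.254


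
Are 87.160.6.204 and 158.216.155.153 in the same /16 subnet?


Mask: 255.255.0.0
87.160.6.204 AND mask = 87.160.0.0
158.216.155.153 AND mask = 158.216.0.0
No, different subnets (87.160.0.0 vs 158.216.0.0)


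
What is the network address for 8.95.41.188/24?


IP:   00001000.01011111.00101001.10111100
Mask: 11111111.11111111.11111111.00000000
AND operation:
Net:  00001000.01011111.00101001.00000000
Network: 8.95.41.0/24


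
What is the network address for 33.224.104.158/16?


IP:   00100001.11100000.01101000.10011110
Mask: 11111111.11111111.00000000.00000000
AND operation:
Net:  00100001.11100000.00000000.00000000
Network: 33.224.0.0/16


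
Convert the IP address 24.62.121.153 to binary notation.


24 = 00011000
62 = 00111110
121 = 01111001
153 = 10011001
Binary: 00011000.00111110.01111001.10011001


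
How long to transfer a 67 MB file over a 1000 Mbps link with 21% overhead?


Effective throughput = 1000 * (1 - 21/100) = 790 Mbps
File size in Mb = 67 * 8 = 536 Mb
Time = 536 / 790
Time = 0.6785 seconds


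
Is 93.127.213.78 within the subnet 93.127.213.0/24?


Subnet network: 93.127.213.0
Test IP AND mask: 93.127.213.0
Yes, 93.127.213.78 is in 93.127.213.0/24


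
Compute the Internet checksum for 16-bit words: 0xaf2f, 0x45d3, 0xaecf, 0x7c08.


Sum all words (with carry folding):
+ 0xaf2f = 0xaf2f
+ 0x45d3 = 0xf502
+ 0xaecf = 0xa3d2
+ 0x7c08 = 0x1fdb
One's complement: ~0x1fdb
Checksum = 0xe024


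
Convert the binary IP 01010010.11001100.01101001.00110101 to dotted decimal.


01010010 = 82
11001100 = 204
01101001 = 105
00110101 = 53
IP: 82.204.105.53


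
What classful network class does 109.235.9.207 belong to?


First octet: 109
Binary: 01101101
0xxxxxxx -> Class A (1-126)
Class A, default mask 255.0.0.0 (/8)


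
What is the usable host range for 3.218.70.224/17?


Network: 3.218.0.0
Broadcast: 3.218.127.255
First usable = network + 1
Last usable = broadcast - 1
Range: 3.218.0.1 to 3.218.127.254


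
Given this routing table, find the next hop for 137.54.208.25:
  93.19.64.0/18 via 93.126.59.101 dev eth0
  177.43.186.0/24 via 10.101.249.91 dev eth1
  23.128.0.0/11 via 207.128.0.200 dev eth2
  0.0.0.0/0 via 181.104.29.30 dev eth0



Longest prefix match for 137.54.208.25:
  /18 93.19.64.0: no
  /24 177.43.186.0: no
  /11 23.128.0.0: no
  /0 0.0.0.0: MATCH
Selected: next-hop 181.104.29.30 via eth0 (matched /0)


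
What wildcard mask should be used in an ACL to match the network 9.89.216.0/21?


Subnet mask: 255.255.248.0
Wildcard = 255.255.255.255 - subnet mask
255 - 255 = 0
255 - 255 = 0
255 - 248 = 7
255 - 0 = 255
Wildcard: 0.0.7.255


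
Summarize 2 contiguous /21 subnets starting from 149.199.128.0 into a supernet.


Original prefix: /21
Number of subnets: 2 = 2^1
New prefix = 21 - 1 = 20
Supernet: 149.199.128.0/20


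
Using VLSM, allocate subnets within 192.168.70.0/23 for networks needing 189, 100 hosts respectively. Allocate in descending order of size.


189 hosts -> /24 (254 usable): 192.168.70.0/24
100 hosts -> /25 (126 usable): 192.168.71.0/25
Allocation: 192.168.70.0/24 (189 hosts, 254 usable); 192.168.71.0/25 (100 hosts, 126 usable)


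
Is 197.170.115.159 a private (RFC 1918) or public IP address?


RFC 1918 private ranges:
  10.0.0.0/8 (10.0.0.0 - 10.255.255.255)
  172.16.0.0/12 (172.16.0.0 - 172.31.255.255)
  192.168.0.0/16 (192.168.0.0 - 192.168.255.255)
Public (not in any RFC 1918 range)


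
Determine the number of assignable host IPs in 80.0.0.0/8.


Host bits = 32 - 8 = 24
Total addresses = 2^24 = 16777216
Usable = total - 2 (network and broadcast)
Usable hosts: 16777214


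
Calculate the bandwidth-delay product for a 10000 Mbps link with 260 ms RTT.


BDP = bandwidth * RTT
= 10000 Mbps * 260 ms
= 10000 * 1e6 * 260 / 1000 bits
= 2600000000 bits
= 325000000 bytes
= 317382.8125 KB
BDP = 2600000000 bits (325000000 bytes)


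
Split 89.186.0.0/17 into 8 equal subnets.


New prefix = 17 + 3 = 20
Each subnet has 4096 addresses
  89.186.0.0/20
  89.186.16.0/20
  89.186.32.0/20
  89.186.48.0/20
  89.186.64.0/20
  89.186.80.0/20
  89.186.96.0/20
  89.186.112.0/20
Subnets: 89.186.0.0/20, 89.186.16.0/20, 89.186.32.0/20, 89.186.48.0/20, 89.186.64.0/20, 89.186.80.0/20, 89.186.96.0/20, 89.186.112.0/20


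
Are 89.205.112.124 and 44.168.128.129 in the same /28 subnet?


Mask: 255.255.255.240
89.205.112.124 AND mask = 89.205.112.112
44.168.128.129 AND mask = 44.168.128.128
No, different subnets (89.205.112.112 vs 44.168.128.128)


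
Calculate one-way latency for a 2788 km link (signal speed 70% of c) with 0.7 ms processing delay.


Speed = 0.7 * 3e5 km/s = 210000 km/s
Propagation delay = 2788 / 210000 = 0.0133 s = 13.2762 ms
Processing delay = 0.7 ms
Total one-way latency = 13.9762 ms


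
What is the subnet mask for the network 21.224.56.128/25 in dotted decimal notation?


/25 means 25 network bits, 7 host bits
Binary: 11111111111111111111111110000000
Mask: 255.255.255.128
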